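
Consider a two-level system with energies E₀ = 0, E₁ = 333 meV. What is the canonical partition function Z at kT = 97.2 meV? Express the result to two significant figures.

Eᵢ/kT = 0, 3.426.
Z = Σ e^(−Eᵢ/kT) = e^(−0) + e^(−3.426) = 1.000 + 0.03252 = 1.033.

Z = 1.0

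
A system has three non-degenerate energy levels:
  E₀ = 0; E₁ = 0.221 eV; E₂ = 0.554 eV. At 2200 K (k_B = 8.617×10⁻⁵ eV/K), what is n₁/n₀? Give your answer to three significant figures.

0.312

k_BT = 8.617×10⁻⁵ × 2200 K = 0.18957 eV.
n₁/n₀ = exp[−(E₁−E₀)/kT] = exp(−(0.221 eV)/(0.18957 eV)) = exp(-1.1658) = 0.312.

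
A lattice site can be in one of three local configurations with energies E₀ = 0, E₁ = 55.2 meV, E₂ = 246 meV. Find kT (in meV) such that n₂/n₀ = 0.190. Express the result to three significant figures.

n₂/n₀ = exp[−(E₂−E₀)/kT] = 0.190.
⇒ (E₂−E₀)/kT = ln(1/0.190) = ln(5.2632) = 1.6607.
kT = 246 meV / 1.6607 = 148 meV.

148 meV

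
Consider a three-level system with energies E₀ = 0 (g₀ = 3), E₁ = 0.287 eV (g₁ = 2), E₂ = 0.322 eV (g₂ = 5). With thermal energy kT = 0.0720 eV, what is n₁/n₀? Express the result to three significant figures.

0.0124

n₁/n₀ = (g₁/g₀) exp[−(E₁−E₀)/kT] = (2/3) × exp(−(0.287 eV)/(0.0720 eV)) = (2/3) × exp(-3.9861) = 0.0124.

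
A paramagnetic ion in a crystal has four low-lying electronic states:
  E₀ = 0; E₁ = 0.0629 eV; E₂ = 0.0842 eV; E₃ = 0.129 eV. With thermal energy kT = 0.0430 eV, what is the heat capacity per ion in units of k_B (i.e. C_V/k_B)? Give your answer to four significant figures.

Eᵢ/kT = 0, 1.46279, 1.95814, 3.00000.
Z = Σ e^(−Eᵢ/kT) = e^(−0) + e^(−1.46279) + e^(−1.95814) + e^(−3.00000) = 1.00000 + 0.231589 + 0.141121 + 0.0497871 = 1.42250.
⟨E⟩ = 0.0231085 eV, ⟨E²⟩ = 0.00192989 eV².
C_V/k_B = (⟨E²⟩ − ⟨E⟩²)/(kT)² = (0.00192989 − 0.000534003)/0.00184900 = 0.7549.

0.7549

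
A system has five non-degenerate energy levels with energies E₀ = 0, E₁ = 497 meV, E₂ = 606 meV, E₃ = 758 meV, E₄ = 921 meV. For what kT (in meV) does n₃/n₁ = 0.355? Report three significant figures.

252 meV

n₃/n₁ = exp[−(E₃−E₁)/kT] = 0.355.
⇒ (E₃−E₁)/kT = ln(1/0.355) = ln(2.8169) = 1.0356.
kT = 261 meV / 1.0356 = 252 meV.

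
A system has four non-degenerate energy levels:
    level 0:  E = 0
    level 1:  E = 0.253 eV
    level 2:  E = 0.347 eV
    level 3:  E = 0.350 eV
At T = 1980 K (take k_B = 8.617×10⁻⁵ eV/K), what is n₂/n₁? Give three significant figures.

k_BT = 8.617×10⁻⁵ × 1980 K = 0.17062 eV.
n₂/n₁ = exp[−(E₂−E₁)/kT] = exp(−(0.094 eV)/(0.17062 eV)) = exp(-0.55093) = 0.576.

0.576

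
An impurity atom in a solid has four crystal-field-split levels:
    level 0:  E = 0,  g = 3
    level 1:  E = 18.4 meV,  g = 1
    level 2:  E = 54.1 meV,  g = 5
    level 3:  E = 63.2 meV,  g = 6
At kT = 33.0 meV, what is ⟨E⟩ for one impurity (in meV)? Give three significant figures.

Eᵢ/kT = 0, 0.55758, 1.6394, 1.9152.
Z = Σ gᵢe^(−Eᵢ/kT) = 3·e^(−0) + 1·e^(−0.55758) + 5·e^(−1.6394) + 6·e^(−1.9152) = 3.0000 + 0.57259 + 0.97048 + 0.88387 = 5.4269.
⟨E⟩ = Σ Eᵢ gᵢe^(−Eᵢ/kT) / Z = (0·3.0000 + 18.4·0.57259 + 54.1·0.97048 + 63.2·0.88387) / 5.4269 = 21.9 meV.

21.9 meV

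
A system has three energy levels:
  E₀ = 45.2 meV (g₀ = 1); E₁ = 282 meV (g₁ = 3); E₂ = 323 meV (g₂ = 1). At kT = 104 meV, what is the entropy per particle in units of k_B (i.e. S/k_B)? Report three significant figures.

0.963

Eᵢ/kT = 0.43462, 2.7115, 3.1058.
Z = Σ gᵢe^(−Eᵢ/kT) = 1·e^(−0.43462) + 3·e^(−2.7115) + 1·e^(−3.1058) = 0.64751 + 0.19931 + 0.044789 = 0.89161.
⟨E⟩ = Σ EᵢPᵢ = 112.09 meV.
S/k_B = ln Z + ⟨E⟩/kT = ln(0.89161) + 112.09/104 = -0.11473 + 1.0778 = 0.963.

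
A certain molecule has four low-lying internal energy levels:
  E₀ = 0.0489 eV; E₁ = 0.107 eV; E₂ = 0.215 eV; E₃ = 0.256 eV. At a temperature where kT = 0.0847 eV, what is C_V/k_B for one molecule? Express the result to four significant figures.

0.5172

Eᵢ/kT = 0.577332, 1.26328, 2.53837, 3.02243.
Z = Σ e^(−Eᵢ/kT) = e^(−0.577332) + e^(−1.26328) + e^(−2.53837) + e^(−3.02243) = 0.561394 + 0.282725 + 0.0789951 + 0.0486828 = 0.971797.
⟨E⟩ = 0.0896797 eV, ⟨E²⟩ = 0.0117528 eV².
C_V/k_B = (⟨E²⟩ − ⟨E⟩²)/(kT)² = (0.0117528 − 0.00804245)/0.00717409 = 0.5172.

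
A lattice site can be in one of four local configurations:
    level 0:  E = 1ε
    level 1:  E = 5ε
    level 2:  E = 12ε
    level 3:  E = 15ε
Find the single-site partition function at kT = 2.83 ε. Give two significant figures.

Z = 0.89

Eᵢ/kT = 0.3534, 1.767, 4.240, 5.300.
Z = Σ e^(−Eᵢ/kT) = e^(−0.3534) + e^(−1.767) + e^(−4.240) + e^(−5.300) = 0.7023 + 0.1708 + 0.01441 + 0.004992 = 0.8925.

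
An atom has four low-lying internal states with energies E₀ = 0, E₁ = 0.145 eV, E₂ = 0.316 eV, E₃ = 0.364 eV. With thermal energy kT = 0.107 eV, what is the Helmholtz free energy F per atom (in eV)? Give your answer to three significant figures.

-0.0316 eV

Eᵢ/kT = 0, 1.3551, 2.9533, 3.4019.
Z = Σ e^(−Eᵢ/kT) = e^(−0) + e^(−1.3551) + e^(−2.9533) + e^(−3.4019) = 1.0000 + 0.25792 + 0.052167 + 0.033310 = 1.3434.
F = −kT ln Z = −0.107 × ln(1.3434) = −0.107 × 0.29520 = -0.0316 eV.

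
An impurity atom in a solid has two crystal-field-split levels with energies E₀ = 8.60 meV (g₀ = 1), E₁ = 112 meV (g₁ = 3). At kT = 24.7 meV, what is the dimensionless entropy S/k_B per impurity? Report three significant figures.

Eᵢ/kT = 0.34818, 4.5344.
Z = Σ gᵢe^(−Eᵢ/kT) = 1·e^(−0.34818) + 3·e^(−4.5344) = 0.70597 + 0.032200 = 0.73817.
⟨E⟩ = Σ EᵢPᵢ = 13.110 meV.
S/k_B = ln Z + ⟨E⟩/kT = ln(0.73817) + 13.110/24.7 = -0.30358 + 0.53077 = 0.227.

0.227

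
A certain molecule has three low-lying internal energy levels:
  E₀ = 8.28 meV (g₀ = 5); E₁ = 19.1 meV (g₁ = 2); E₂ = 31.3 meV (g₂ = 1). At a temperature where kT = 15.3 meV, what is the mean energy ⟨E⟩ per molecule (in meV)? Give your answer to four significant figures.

Eᵢ/kT = 0.541176, 1.24837, 2.04575.
Z = Σ gᵢe^(−Eᵢ/kT) = 5·e^(−0.541176) + 2·e^(−1.24837) + 1·e^(−2.04575) = 2.91032 + 0.573944 + 0.129283 = 3.61355.
⟨E⟩ = Σ Eᵢ gᵢe^(−Eᵢ/kT) / Z = (8.28·2.91032 + 19.1·0.573944 + 31.3·0.129283) / 3.61355 = 10.82 meV.

10.82 meV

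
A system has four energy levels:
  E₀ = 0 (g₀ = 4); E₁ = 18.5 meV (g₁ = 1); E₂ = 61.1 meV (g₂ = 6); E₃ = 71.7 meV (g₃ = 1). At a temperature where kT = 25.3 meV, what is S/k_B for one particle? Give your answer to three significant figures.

Eᵢ/kT = 0, 0.73123, 2.4150, 2.8340.
Z = Σ gᵢe^(−Eᵢ/kT) = 4·e^(−0) + 1·e^(−0.73123) + 6·e^(−2.4150) + 1·e^(−2.8340) = 4.0000 + 0.48132 + 0.53620 + 0.058777 = 5.0763.
⟨E⟩ = Σ EᵢPᵢ = 9.0382 meV.
S/k_B = ln Z + ⟨E⟩/kT = ln(5.0763) + 9.0382/25.3 = 1.6246 + 0.35724 = 1.98.

1.98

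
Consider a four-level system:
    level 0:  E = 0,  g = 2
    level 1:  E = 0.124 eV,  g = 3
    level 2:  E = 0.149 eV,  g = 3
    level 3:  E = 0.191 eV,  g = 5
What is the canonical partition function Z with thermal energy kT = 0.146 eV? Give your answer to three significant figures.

Eᵢ/kT = 0, 0.84932, 1.0205, 1.3082.
Z = Σ gᵢe^(−Eᵢ/kT) = 2·e^(−0) + 3·e^(−0.84932) + 3·e^(−1.0205) + 5·e^(−1.3082) = 2.0000 + 1.2831 + 1.0812 + 1.3515 = 5.7158.

Z = 5.72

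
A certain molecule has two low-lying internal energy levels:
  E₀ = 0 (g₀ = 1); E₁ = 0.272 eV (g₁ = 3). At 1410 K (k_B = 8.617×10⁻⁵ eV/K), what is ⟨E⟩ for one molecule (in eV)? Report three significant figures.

k_BT = 8.617×10⁻⁵ × 1410 K = 0.12150 eV.
Eᵢ/kT = 0, 2.2387.
Z = Σ gᵢe^(−Eᵢ/kT) = 1·e^(−0) + 3·e^(−2.2387) = 1.0000 + 0.31979 = 1.3198.
⟨E⟩ = Σ Eᵢ gᵢe^(−Eᵢ/kT) / Z = (0·1.0000 + 0.272·0.31979) / 1.3198 = 0.0659 eV.

0.0659 eV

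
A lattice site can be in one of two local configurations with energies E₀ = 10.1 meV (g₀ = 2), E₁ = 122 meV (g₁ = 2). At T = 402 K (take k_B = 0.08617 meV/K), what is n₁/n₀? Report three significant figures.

0.0395

k_BT = 0.08617 × 402 K = 34.640 meV.
n₁/n₀ = (g₁/g₀) exp[−(E₁−E₀)/kT] = (2/2) × exp(−(111.9 meV)/(34.640 meV)) = (2/2) × exp(-3.2304) = 0.0395.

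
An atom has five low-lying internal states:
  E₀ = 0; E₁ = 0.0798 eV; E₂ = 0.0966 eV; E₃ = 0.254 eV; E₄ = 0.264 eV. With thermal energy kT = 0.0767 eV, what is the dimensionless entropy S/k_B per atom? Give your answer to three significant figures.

Eᵢ/kT = 0, 1.0404, 1.2595, 3.3116, 3.4420.
Z = Σ e^(−Eᵢ/kT) = e^(−0) + e^(−1.0404) + e^(−1.2595) + e^(−3.3116) + e^(−3.4420) = 1.0000 + 0.35331 + 0.28380 + 0.036458 + 0.032001 = 1.7056.
⟨E⟩ = Σ EᵢPᵢ = 0.042987 eV.
S/k_B = ln Z + ⟨E⟩/kT = ln(1.7056) + 0.042987/0.0767 = 0.53392 + 0.56046 = 1.09.

1.09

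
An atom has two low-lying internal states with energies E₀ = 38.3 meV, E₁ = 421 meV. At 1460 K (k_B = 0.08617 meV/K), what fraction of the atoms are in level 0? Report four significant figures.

k_BT = 0.08617 × 1460 K = 125.808 meV.
Eᵢ/kT = 0.304432, 3.34637.
Z = Σ e^(−Eᵢ/kT) = e^(−0.304432) + e^(−3.34637) = 0.737542 + 0.0352119 = 0.772754.
P₀ = e^(−E₀/kT) / Z = 0.737542/0.772754 = 0.9544.

0.9544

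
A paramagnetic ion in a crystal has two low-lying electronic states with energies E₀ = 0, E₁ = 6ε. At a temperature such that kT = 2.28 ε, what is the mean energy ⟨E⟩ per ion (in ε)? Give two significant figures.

Eᵢ/kT = 0, 2.632.
Z = Σ e^(−Eᵢ/kT) = e^(−0) + e^(−2.632) = 1.000 + 0.07193 = 1.072.
⟨E⟩ = Σ Eᵢ e^(−Eᵢ/kT) / Z = (0·1.000 + 6·0.07193) / 1.072 = 0.40 ε.

0.40 ε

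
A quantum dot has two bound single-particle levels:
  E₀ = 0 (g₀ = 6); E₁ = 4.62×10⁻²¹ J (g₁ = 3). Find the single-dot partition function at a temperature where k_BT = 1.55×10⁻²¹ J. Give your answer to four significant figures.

Eᵢ/kT = 0, 2.98065.
Z = Σ gᵢe^(−Eᵢ/kT) = 6·e^(−0) + 3·e^(−2.98065) = 6.00000 + 0.152279 = 6.15228.

Z = 6.152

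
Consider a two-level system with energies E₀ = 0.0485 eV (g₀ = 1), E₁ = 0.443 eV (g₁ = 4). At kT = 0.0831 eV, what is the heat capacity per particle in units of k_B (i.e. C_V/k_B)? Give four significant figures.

Eᵢ/kT = 0.583634, 5.33093.
Z = Σ gᵢe^(−Eᵢ/kT) = 1·e^(−0.583634) + 4·e^(−5.33093) = 0.557867 + 0.0193583 = 0.577225.
⟨E⟩ = 0.0617303 eV, ⟨E²⟩ = 0.00885493 eV².
C_V/k_B = (⟨E²⟩ − ⟨E⟩²)/(kT)² = (0.00885493 − 0.00381063)/0.00690561 = 0.7305.

0.7305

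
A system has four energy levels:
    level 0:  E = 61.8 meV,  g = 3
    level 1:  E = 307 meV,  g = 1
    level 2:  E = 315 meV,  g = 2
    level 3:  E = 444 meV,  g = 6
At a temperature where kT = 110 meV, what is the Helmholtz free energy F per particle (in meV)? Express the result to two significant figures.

-76 meV

Eᵢ/kT = 0.5618, 2.791, 2.864, 4.036.
Z = Σ gᵢe^(−Eᵢ/kT) = 3·e^(−0.5618) + 1·e^(−2.791) + 2·e^(−2.864) + 6·e^(−4.036) = 1.711 + 0.06136 + 0.1141 + 0.1060 = 1.992.
F = −kT ln Z = −110 × ln(1.992) = −110 × 0.6891 = -76 meV.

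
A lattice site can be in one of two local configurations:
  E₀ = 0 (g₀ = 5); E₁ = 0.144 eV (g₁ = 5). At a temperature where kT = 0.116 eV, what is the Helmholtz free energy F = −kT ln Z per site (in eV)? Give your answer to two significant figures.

Eᵢ/kT = 0, 1.241.
Z = Σ gᵢe^(−Eᵢ/kT) = 5·e^(−0) + 5·e^(−1.241) = 5.000 + 1.445 = 6.445.
F = −kT ln Z = −0.116 × ln(6.445) = −0.116 × 1.863 = -0.22 eV.

-0.22 eV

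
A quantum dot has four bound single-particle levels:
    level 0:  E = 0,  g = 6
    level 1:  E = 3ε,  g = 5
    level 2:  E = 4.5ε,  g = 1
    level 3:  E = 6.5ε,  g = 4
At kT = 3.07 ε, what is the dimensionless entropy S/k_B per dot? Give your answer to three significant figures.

2.52

Eᵢ/kT = 0, 0.97720, 1.4658, 2.1173.
Z = Σ gᵢe^(−Eᵢ/kT) = 6·e^(−0) + 5·e^(−0.97720) + 1·e^(−1.4658) + 4·e^(−2.1173) = 6.0000 + 1.8818 + 0.23089 + 0.48142 = 8.5941.
⟨E⟩ = Σ EᵢPᵢ = 1.1419 ε.
S/k_B = ln Z + ⟨E⟩/kT = ln(8.5941) + 1.1419/3.07 = 2.1511 + 0.37195 = 2.52.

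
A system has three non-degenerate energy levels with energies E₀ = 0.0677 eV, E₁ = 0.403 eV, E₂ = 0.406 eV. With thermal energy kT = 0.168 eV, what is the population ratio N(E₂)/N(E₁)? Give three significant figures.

n₂/n₁ = exp[−(E₂−E₁)/kT] = exp(−(0.003 eV)/(0.168 eV)) = exp(-0.017857) = 0.982.

0.982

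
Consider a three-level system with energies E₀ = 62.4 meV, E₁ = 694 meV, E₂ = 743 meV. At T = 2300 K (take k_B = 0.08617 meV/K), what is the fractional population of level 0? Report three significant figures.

0.931

k_BT = 0.08617 × 2300 K = 198.19 meV.
Eᵢ/kT = 0.31485, 3.5017, 3.7489.
Z = Σ e^(−Eᵢ/kT) = e^(−0.31485) + e^(−3.5017) + e^(−3.7489) = 0.72990 + 0.030146 + 0.023544 = 0.78359.
P₀ = e^(−E₀/kT) / Z = 0.72990/0.78359 = 0.931.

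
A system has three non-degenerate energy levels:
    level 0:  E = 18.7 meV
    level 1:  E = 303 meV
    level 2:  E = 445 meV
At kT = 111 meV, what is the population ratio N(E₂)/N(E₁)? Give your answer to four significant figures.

n₂/n₁ = exp[−(E₂−E₁)/kT] = exp(−(142 meV)/(111 meV)) = exp(-1.27928) = 0.2782.

0.2782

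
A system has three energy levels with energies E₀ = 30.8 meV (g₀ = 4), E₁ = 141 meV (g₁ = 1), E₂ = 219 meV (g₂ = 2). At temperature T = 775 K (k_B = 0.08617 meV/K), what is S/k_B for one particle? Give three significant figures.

k_BT = 0.08617 × 775 K = 66.782 meV.
Eᵢ/kT = 0.46120, 2.1113, 3.2793.
Z = Σ gᵢe^(−Eᵢ/kT) = 4·e^(−0.46120) + 1·e^(−2.1113) + 2·e^(−3.2793) = 2.5221 + 0.12108 + 0.075309 = 2.7185.
⟨E⟩ = Σ EᵢPᵢ = 40.922 meV.
S/k_B = ln Z + ⟨E⟩/kT = ln(2.7185) + 40.922/66.782 = 1.0001 + 0.61277 = 1.61.

1.61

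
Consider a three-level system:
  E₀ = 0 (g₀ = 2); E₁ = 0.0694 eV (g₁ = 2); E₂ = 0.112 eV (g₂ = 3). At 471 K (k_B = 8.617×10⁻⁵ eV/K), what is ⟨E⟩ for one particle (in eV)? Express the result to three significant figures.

0.0182 eV

k_BT = 8.617×10⁻⁵ × 471 K = 0.040586 eV.
Eᵢ/kT = 0, 1.7099, 2.7596.
Z = Σ gᵢe^(−Eᵢ/kT) = 2·e^(−0) + 2·e^(−1.7099) + 3·e^(−2.7596) = 2.0000 + 0.36177 + 0.18995 = 2.5517.
⟨E⟩ = Σ Eᵢ gᵢe^(−Eᵢ/kT) / Z = (0·2.0000 + 0.0694·0.36177 + 0.112·0.18995) / 2.5517 = 0.0182 eV.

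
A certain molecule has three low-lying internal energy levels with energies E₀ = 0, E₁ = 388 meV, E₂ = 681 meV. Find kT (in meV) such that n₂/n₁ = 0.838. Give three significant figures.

n₂/n₁ = exp[−(E₂−E₁)/kT] = 0.838.
⇒ (E₂−E₁)/kT = ln(1/0.838) = ln(1.1933) = 0.17672.
kT = 293 meV / 0.17672 = 1660 meV.

1660 meV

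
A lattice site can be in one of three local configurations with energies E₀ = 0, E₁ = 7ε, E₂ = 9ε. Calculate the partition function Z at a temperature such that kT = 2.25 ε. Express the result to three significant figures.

Z = 1.06

Eᵢ/kT = 0, 3.1111, 4.0000.
Z = Σ e^(−Eᵢ/kT) = e^(−0) + e^(−3.1111) + e^(−4.0000) = 1.0000 + 0.044552 + 0.018316 = 1.0629.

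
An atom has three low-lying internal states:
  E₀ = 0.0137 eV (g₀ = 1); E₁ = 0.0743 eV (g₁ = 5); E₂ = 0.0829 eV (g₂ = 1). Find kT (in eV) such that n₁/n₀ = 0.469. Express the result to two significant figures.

0.026 eV

n₁/n₀ = (g₁/g₀) exp[−(E₁−E₀)/kT] = 0.469.
⇒ (E₁−E₀)/kT = ln((5/1)/0.469) = ln(10.66) = 2.366.
kT = 0.0606 eV / 2.366 = 0.026 eV.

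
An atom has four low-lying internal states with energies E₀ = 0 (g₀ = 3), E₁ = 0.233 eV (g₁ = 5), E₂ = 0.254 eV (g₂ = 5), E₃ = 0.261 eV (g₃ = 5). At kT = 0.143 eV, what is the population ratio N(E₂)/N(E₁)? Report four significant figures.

0.8634

n₂/n₁ = (g₂/g₁) exp[−(E₂−E₁)/kT] = (5/5) × exp(−(0.021 eV)/(0.143 eV)) = (5/5) × exp(-0.146853) = 0.8634.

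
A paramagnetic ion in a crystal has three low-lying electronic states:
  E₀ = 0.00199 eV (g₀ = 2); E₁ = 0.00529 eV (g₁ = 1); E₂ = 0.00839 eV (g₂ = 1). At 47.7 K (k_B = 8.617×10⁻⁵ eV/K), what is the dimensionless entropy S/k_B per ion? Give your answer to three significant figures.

1.24

k_BT = 8.617×10⁻⁵ × 47.7 K = 0.0041103 eV.
Eᵢ/kT = 0.48415, 1.2870, 2.0412.
Z = Σ gᵢe^(−Eᵢ/kT) = 2·e^(−0.48415) + 1·e^(−1.2870) + 1·e^(−2.0412) = 1.2324 + 0.27610 + 0.12987 = 1.6384.
⟨E⟩ = Σ EᵢPᵢ = 0.0030534 eV.
S/k_B = ln Z + ⟨E⟩/kT = ln(1.6384) + 0.0030534/0.0041103 = 0.49372 + 0.74287 = 1.24.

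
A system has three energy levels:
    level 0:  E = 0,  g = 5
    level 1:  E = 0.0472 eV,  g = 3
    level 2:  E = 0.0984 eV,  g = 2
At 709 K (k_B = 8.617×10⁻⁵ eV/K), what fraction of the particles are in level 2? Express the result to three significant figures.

0.0589

k_BT = 8.617×10⁻⁵ × 709 K = 0.061095 eV.
Eᵢ/kT = 0, 0.77257, 1.6106.
Z = Σ gᵢe^(−Eᵢ/kT) = 5·e^(−0) + 3·e^(−0.77257) + 2·e^(−1.6106) = 5.0000 + 1.3855 + 0.39954 = 6.7850.
P₂ = g₂ e^(−E₂/kT) / Z = 0.39954/6.7850 = 0.0589.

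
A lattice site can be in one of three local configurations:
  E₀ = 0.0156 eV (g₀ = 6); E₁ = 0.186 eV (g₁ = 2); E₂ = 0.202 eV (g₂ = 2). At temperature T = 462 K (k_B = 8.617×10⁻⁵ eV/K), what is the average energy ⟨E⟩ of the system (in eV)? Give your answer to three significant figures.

k_BT = 8.617×10⁻⁵ × 462 K = 0.039811 eV.
Eᵢ/kT = 0.39185, 4.6721, 5.0740.
Z = Σ gᵢe^(−Eᵢ/kT) = 6·e^(−0.39185) + 2·e^(−4.6721) + 2·e^(−5.0740) = 4.0548 + 0.018705 + 0.012515 = 4.0860.
⟨E⟩ = Σ Eᵢ gᵢe^(−Eᵢ/kT) / Z = (0.0156·4.0548 + 0.186·0.018705 + 0.202·0.012515) / 4.0860 = 0.0170 eV.

0.0170 eV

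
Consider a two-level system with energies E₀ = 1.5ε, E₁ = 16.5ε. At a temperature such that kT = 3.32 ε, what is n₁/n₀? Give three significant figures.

0.0109

n₁/n₀ = exp[−(E₁−E₀)/kT] = exp(−(15.0ε)/(3.32ε)) = exp(-4.5181) = 0.0109.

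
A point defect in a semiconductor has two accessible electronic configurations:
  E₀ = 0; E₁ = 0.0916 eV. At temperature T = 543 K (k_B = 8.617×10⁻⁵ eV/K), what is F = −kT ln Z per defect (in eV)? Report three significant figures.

-0.00618 eV

k_BT = 8.617×10⁻⁵ × 543 K = 0.046790 eV.
Eᵢ/kT = 0, 1.9577.
Z = Σ e^(−Eᵢ/kT) = e^(−0) + e^(−1.9577) = 1.0000 + 0.14118 = 1.1412.
F = −kT ln Z = −0.046790 × ln(1.1412) = −0.046790 × 0.13208 = -0.00618 eV.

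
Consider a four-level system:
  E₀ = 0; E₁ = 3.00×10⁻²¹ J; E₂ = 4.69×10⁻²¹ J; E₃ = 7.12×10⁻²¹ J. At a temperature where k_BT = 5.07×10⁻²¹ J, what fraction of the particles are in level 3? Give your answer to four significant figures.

Eᵢ/kT = 0, 0.591716, 0.925049, 1.40434.
Z = Σ e^(−Eᵢ/kT) = e^(−0) + e^(−0.591716) + e^(−0.925049) + e^(−1.40434) = 1.00000 + 0.553377 + 0.396512 + 0.245529 = 2.19542.
P₃ = e^(−E₃/kT) / Z = 0.245529/2.19542 = 0.1118.

0.1118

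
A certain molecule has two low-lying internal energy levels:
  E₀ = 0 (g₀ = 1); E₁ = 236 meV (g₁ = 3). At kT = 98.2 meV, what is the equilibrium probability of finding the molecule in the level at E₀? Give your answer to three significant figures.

Eᵢ/kT = 0, 2.4033.
Z = Σ gᵢe^(−Eᵢ/kT) = 1·e^(−0) + 3·e^(−2.4033) = 1.0000 + 0.27126 = 1.2713.
P₀ = g₀ e^(−E₀/kT) / Z = 1.0000/1.2713 = 0.787.

0.787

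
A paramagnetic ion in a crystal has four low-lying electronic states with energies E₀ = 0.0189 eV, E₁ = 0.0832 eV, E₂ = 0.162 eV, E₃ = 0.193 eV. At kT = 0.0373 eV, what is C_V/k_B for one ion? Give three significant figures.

0.741

Eᵢ/kT = 0.50670, 2.2306, 4.3432, 5.1743.
Z = Σ e^(−Eᵢ/kT) = e^(−0.50670) + e^(−2.2306) + e^(−4.3432) + e^(−5.1743) = 0.60248 + 0.10746 + 0.012995 + 0.0056602 = 0.72860.
⟨E⟩ = 0.032288 eV, ⟨E²⟩ = 0.0020738 eV².
C_V/k_B = (⟨E²⟩ − ⟨E⟩²)/(kT)² = (0.0020738 − 0.0010425)/0.0013913 = 0.741.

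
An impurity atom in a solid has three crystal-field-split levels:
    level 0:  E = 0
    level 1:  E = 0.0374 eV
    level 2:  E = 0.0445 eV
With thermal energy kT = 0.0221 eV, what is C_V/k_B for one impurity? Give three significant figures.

Eᵢ/kT = 0, 1.6923, 2.0136.
Z = Σ e^(−Eᵢ/kT) = e^(−0) + e^(−1.6923) + e^(−2.0136) = 1.0000 + 0.18410 + 0.13351 = 1.3176.
⟨E⟩ = 0.0097348 eV, ⟨E²⟩ = 0.00039610 eV².
C_V/k_B = (⟨E²⟩ − ⟨E⟩²)/(kT)² = (0.00039610 − 0.000094766)/0.00048841 = 0.617.

0.617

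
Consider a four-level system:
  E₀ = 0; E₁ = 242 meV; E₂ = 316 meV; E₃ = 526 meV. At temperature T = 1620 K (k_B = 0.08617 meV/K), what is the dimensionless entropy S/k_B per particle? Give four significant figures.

k_BT = 0.08617 × 1620 K = 139.595 meV.
Eᵢ/kT = 0, 1.73359, 2.26369, 3.76804.
Z = Σ e^(−Eᵢ/kT) = e^(−0) + e^(−1.73359) + e^(−2.26369) + e^(−3.76804) = 1.00000 + 0.176649 + 0.103966 + 0.0230973 = 1.30371.
⟨E⟩ = Σ EᵢPᵢ = 67.3091 meV.
S/k_B = ln Z + ⟨E⟩/kT = ln(1.30371) + 67.3091/139.595 = 0.265214 + 0.482174 = 0.7474.

0.7474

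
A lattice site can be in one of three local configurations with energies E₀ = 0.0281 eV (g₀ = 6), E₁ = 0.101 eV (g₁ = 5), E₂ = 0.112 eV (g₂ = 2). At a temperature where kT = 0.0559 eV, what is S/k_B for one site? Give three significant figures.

Eᵢ/kT = 0.50268, 1.8068, 2.0036.
Z = Σ gᵢe^(−Eᵢ/kT) = 6·e^(−0.50268) + 5·e^(−1.8068) + 2·e^(−2.0036) = 3.6294 + 0.82089 + 0.26970 = 4.7200.
⟨E⟩ = Σ EᵢPᵢ = 0.045573 eV.
S/k_B = ln Z + ⟨E⟩/kT = ln(4.7200) + 0.045573/0.0559 = 1.5518 + 0.81526 = 2.37.

2.37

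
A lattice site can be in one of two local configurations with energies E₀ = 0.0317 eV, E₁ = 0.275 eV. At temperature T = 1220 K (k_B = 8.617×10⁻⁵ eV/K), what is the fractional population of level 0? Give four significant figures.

0.9101

k_BT = 8.617×10⁻⁵ × 1220 K = 0.105127 eV.
Eᵢ/kT = 0.301540, 2.61588.
Z = Σ e^(−Eᵢ/kT) = e^(−0.301540) + e^(−2.61588) = 0.739678 + 0.0731034 = 0.812781.
P₀ = e^(−E₀/kT) / Z = 0.739678/0.812781 = 0.9101.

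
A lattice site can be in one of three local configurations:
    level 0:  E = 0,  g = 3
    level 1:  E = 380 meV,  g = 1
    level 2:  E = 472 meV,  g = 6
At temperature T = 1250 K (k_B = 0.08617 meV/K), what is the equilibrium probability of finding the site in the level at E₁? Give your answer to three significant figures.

k_BT = 0.08617 × 1250 K = 107.71 meV.
Eᵢ/kT = 0, 3.5280, 4.3821.
Z = Σ gᵢe^(−Eᵢ/kT) = 3·e^(−0) + 1·e^(−3.5280) + 6·e^(−4.3821) = 3.0000 + 0.029364 + 0.074994 = 3.1044.
P₁ = g₁ e^(−E₁/kT) / Z = 0.029364/3.1044 = 0.00946.

0.00946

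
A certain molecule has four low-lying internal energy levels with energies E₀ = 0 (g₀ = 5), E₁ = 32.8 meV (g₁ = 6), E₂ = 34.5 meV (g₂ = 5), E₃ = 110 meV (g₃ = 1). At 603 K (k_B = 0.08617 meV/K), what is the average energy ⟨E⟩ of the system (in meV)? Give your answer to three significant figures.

k_BT = 0.08617 × 603 K = 51.961 meV.
Eᵢ/kT = 0, 0.63124, 0.66396, 2.1170.
Z = Σ gᵢe^(−Eᵢ/kT) = 5·e^(−0) + 6·e^(−0.63124) + 5·e^(−0.66396) + 1·e^(−2.1170) = 5.0000 + 3.1916 + 2.5740 + 0.12039 = 10.886.
⟨E⟩ = Σ Eᵢ gᵢe^(−Eᵢ/kT) / Z = (0·5.0000 + 32.8·3.1916 + 34.5·2.5740 + 110·0.12039) / 10.886 = 19.0 meV.

19.0 meV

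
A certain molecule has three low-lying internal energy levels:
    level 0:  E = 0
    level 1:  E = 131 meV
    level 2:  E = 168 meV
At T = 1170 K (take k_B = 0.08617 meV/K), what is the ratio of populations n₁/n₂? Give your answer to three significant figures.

1.44

k_BT = 0.08617 × 1170 K = 100.82 meV.
n₁/n₂ = exp[−(E₁−E₂)/kT] = exp(−(-37 meV)/(100.82 meV)) = exp(0.36699) = 1.44.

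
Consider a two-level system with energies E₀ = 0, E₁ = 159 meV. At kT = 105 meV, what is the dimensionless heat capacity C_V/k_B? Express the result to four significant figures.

Eᵢ/kT = 0, 1.51429.
Z = Σ e^(−Eᵢ/kT) = e^(−0) + e^(−1.51429) = 1.00000 + 0.219964 = 1.21996.
⟨E⟩ = 28.6684 meV, ⟨E²⟩ = 4558.27 meV².
C_V/k_B = (⟨E²⟩ − ⟨E⟩²)/(kT)² = (4558.27 − 821.877)/11025.0 = 0.3389.

0.3389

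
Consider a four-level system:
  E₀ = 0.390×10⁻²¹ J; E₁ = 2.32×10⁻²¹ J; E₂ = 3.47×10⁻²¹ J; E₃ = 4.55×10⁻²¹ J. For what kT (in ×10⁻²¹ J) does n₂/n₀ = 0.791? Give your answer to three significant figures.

13.1 ×10⁻²¹ J

n₂/n₀ = exp[−(E₂−E₀)/kT] = 0.791.
⇒ (E₂−E₀)/kT = ln(1/0.791) = ln(1.2642) = 0.23444.
kT = 3.080 ×10⁻²¹ J / 0.23444 = 13.1 ×10⁻²¹ J.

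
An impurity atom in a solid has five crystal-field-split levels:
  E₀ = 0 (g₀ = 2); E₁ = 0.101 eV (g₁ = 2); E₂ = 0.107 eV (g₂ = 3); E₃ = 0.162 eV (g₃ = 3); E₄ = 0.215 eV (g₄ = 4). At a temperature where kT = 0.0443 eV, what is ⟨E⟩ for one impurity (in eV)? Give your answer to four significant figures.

Eᵢ/kT = 0, 2.27991, 2.41535, 3.65688, 4.85327.
Z = Σ gᵢe^(−Eᵢ/kT) = 2·e^(−0) + 2·e^(−2.27991) + 3·e^(−2.41535) + 3·e^(−3.65688) + 4·e^(−4.85327) = 2.00000 + 0.204587 + 0.268008 + 0.0774388 + 0.0312113 = 2.58125.
⟨E⟩ = Σ Eᵢ gᵢe^(−Eᵢ/kT) / Z = (0·2.00000 + 0.101·0.204587 + 0.107·0.268008 + 0.162·0.0774388 + 0.215·0.0312113) / 2.58125 = 0.02657 eV.

0.02657 eV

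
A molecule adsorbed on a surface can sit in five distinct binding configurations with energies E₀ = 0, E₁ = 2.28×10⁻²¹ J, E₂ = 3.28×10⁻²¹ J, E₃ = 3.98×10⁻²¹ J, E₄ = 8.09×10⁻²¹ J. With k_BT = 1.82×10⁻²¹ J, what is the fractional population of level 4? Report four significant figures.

0.007453

Eᵢ/kT = 0, 1.25275, 1.80220, 2.18681, 4.44505.
Z = Σ e^(−Eᵢ/kT) = e^(−0) + e^(−1.25275) + e^(−1.80220) + e^(−2.18681) + e^(−4.44505) = 1.00000 + 0.285718 + 0.164936 + 0.112274 + 0.0117365 = 1.57466.
P₄ = e^(−E₄/kT) / Z = 0.0117365/1.57466 = 0.007453.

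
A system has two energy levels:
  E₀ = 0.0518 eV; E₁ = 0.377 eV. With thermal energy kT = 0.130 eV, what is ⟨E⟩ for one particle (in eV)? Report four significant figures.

0.07643 eV

Eᵢ/kT = 0.398462, 2.90000.
Z = Σ e^(−Eᵢ/kT) = e^(−0.398462) + e^(−2.90000) = 0.671352 + 0.0550232 = 0.726375.
⟨E⟩ = Σ Eᵢ e^(−Eᵢ/kT) / Z = (0.0518·0.671352 + 0.377·0.0550232) / 0.726375 = 0.07643 eV.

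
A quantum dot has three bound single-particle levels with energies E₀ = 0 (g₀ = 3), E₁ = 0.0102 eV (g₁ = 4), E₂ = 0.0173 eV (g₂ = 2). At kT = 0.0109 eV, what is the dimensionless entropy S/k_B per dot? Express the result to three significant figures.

Eᵢ/kT = 0, 0.93578, 1.5872.
Z = Σ gᵢe^(−Eᵢ/kT) = 3·e^(−0) + 4·e^(−0.93578) + 2·e^(−1.5872) = 3.0000 + 1.5691 + 0.40899 = 4.9781.
⟨E⟩ = Σ EᵢPᵢ = 0.0046364 eV.
S/k_B = ln Z + ⟨E⟩/kT = ln(4.9781) + 0.0046364/0.0109 = 1.6050 + 0.42536 = 2.03.

2.03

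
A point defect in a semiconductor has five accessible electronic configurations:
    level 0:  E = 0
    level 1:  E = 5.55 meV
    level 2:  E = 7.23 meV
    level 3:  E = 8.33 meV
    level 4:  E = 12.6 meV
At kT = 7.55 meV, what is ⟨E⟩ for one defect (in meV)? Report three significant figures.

4.44 meV

Eᵢ/kT = 0, 0.73510, 0.95762, 1.1033, 1.6689.
Z = Σ e^(−Eᵢ/kT) = e^(−0) + e^(−0.73510) + e^(−0.95762) + e^(−1.1033) + e^(−1.6689) = 1.0000 + 0.47946 + 0.38381 + 0.33177 + 0.18845 = 2.3835.
⟨E⟩ = Σ Eᵢ e^(−Eᵢ/kT) / Z = (0·1.0000 + 5.55·0.47946 + 7.23·0.38381 + 8.33·0.33177 + 12.6·0.18845) / 2.3835 = 4.44 meV.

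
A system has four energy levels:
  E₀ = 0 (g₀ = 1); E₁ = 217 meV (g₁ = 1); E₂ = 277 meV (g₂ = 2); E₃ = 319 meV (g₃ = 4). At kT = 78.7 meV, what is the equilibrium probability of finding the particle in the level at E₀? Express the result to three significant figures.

Eᵢ/kT = 0, 2.7573, 3.5197, 4.0534.
Z = Σ gᵢe^(−Eᵢ/kT) = 1·e^(−0) + 1·e^(−2.7573) + 2·e^(−3.5197) + 4·e^(−4.0534) = 1.0000 + 0.063463 + 0.059217 + 0.069453 = 1.1921.
P₀ = g₀ e^(−E₀/kT) / Z = 1.0000/1.1921 = 0.839.

0.839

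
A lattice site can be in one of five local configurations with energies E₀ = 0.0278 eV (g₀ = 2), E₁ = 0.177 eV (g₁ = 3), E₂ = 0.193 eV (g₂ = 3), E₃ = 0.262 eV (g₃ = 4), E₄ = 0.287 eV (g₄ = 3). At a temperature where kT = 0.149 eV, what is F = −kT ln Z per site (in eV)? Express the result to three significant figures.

Eᵢ/kT = 0.18658, 1.1879, 1.2953, 1.7584, 1.9262.
Z = Σ gᵢe^(−Eᵢ/kT) = 2·e^(−0.18658) + 3·e^(−1.1879) + 3·e^(−1.2953) + 4·e^(−1.7584) + 3·e^(−1.9262) = 1.6596 + 0.91458 + 0.82145 + 0.68928 + 0.43710 = 4.5220.
F = −kT ln Z = −0.149 × ln(4.5220) = −0.149 × 1.5090 = -0.225 eV.

-0.225 eV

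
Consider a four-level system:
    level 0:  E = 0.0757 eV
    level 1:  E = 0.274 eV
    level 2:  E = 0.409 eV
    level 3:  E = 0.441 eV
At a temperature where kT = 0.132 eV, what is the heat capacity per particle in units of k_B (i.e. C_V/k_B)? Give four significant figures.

Eᵢ/kT = 0.573485, 2.07576, 3.09848, 3.34091.
Z = Σ e^(−Eᵢ/kT) = e^(−0.573485) + e^(−2.07576) + e^(−3.09848) + e^(−3.34091) = 0.563558 + 0.125461 + 0.0451177 + 0.0354047 = 0.769541.
⟨E⟩ = 0.144377 eV, ⟨E²⟩ = 0.0351917 eV².
C_V/k_B = (⟨E²⟩ − ⟨E⟩²)/(kT)² = (0.0351917 − 0.0208447)/0.0174240 = 0.8234.

0.8234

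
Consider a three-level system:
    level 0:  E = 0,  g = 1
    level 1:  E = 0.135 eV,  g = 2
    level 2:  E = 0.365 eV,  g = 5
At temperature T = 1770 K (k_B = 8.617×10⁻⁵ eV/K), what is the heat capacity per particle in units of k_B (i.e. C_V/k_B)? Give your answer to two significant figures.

0.79

k_BT = 8.617×10⁻⁵ × 1770 K = 0.1525 eV.
Eᵢ/kT = 0, 0.8852, 2.393.
Z = Σ gᵢe^(−Eᵢ/kT) = 1·e^(−0) + 2·e^(−0.8852) + 5·e^(−2.393) = 1.000 + 0.8253 + 0.4568 = 2.282.
⟨E⟩ = 0.1219 eV, ⟨E²⟩ = 0.03326 eV².
C_V/k_B = (⟨E²⟩ − ⟨E⟩²)/(kT)² = (0.03326 − 0.01486)/0.02326 = 0.79.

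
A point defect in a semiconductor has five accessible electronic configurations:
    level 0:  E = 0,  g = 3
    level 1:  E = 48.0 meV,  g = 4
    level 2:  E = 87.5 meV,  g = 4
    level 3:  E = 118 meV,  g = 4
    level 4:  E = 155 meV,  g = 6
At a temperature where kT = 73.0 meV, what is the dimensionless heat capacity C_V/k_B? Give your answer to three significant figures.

Eᵢ/kT = 0, 0.65753, 1.1986, 1.6164, 2.1233.
Z = Σ gᵢe^(−Eᵢ/kT) = 3·e^(−0) + 4·e^(−0.65753) + 4·e^(−1.1986) + 4·e^(−1.6164) + 6·e^(−2.1233) = 3.0000 + 2.0725 + 1.2065 + 0.79445 + 0.71782 = 7.7913.
⟨E⟩ = 52.630 meV, ⟨E²⟩ = 5431.7 meV².
C_V/k_B = (⟨E²⟩ − ⟨E⟩²)/(kT)² = (5431.7 − 2769.9)/5329.0 = 0.499.

0.499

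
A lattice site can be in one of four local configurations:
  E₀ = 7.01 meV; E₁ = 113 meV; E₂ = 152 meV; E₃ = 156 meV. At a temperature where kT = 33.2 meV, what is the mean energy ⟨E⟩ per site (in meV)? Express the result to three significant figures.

14.4 meV

Eᵢ/kT = 0.21114, 3.4036, 4.5783, 4.6988.
Z = Σ e^(−Eᵢ/kT) = e^(−0.21114) + e^(−3.4036) + e^(−4.5783) + e^(−4.6988) = 0.80966 + 0.033253 + 0.010272 + 0.0091062 = 0.86229.
⟨E⟩ = Σ Eᵢ e^(−Eᵢ/kT) / Z = (7.01·0.80966 + 113·0.033253 + 152·0.010272 + 156·0.0091062) / 0.86229 = 14.4 meV.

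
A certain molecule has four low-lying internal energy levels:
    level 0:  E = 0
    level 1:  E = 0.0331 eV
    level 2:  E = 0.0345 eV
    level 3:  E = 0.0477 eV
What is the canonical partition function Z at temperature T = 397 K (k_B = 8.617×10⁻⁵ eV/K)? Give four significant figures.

k_BT = 8.617×10⁻⁵ × 397 K = 0.0342095 eV.
Eᵢ/kT = 0, 0.967567, 1.00849, 1.39435.
Z = Σ e^(−Eᵢ/kT) = e^(−0) + e^(−0.967567) + e^(−1.00849) + e^(−1.39435) = 1.00000 + 0.380006 + 0.364769 + 0.247994 = 1.99277.

Z = 1.993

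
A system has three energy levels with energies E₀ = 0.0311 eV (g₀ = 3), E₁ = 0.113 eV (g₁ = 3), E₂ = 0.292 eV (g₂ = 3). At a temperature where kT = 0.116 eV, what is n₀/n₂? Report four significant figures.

9.480

n₀/n₂ = (g₀/g₂) exp[−(E₀−E₂)/kT] = (3/3) × exp(−(-0.2609 eV)/(0.116 eV)) = (3/3) × exp(2.24914) = 9.480.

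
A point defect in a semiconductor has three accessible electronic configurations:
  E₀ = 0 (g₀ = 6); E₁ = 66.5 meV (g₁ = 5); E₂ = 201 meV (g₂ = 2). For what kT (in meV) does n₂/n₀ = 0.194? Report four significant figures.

371.3 meV

n₂/n₀ = (g₂/g₀) exp[−(E₂−E₀)/kT] = 0.194.
⇒ (E₂−E₀)/kT = ln((2/6)/0.194) = ln(1.71821) = 0.541283.
kT = 201 meV / 0.541283 = 371.3 meV.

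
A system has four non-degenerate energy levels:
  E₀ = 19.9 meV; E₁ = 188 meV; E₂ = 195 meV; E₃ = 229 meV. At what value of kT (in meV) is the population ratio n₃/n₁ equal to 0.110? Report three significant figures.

18.6 meV

n₃/n₁ = exp[−(E₃−E₁)/kT] = 0.110.
⇒ (E₃−E₁)/kT = ln(1/0.110) = ln(9.0909) = 2.2073.
kT = 41 meV / 2.2073 = 18.6 meV.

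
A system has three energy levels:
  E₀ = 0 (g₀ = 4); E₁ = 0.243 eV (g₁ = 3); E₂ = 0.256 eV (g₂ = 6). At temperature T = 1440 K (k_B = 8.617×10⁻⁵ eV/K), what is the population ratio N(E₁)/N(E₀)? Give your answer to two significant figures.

k_BT = 8.617×10⁻⁵ × 1440 K = 0.1241 eV.
n₁/n₀ = (g₁/g₀) exp[−(E₁−E₀)/kT] = (3/4) × exp(−(0.243 eV)/(0.1241 eV)) = (3/4) × exp(-1.958) = 0.11.

0.11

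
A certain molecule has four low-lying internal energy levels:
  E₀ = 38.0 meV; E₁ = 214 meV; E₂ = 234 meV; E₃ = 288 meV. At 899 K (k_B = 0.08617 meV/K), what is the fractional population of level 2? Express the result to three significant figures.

0.0652

k_BT = 0.08617 × 899 K = 77.467 meV.
Eᵢ/kT = 0.49053, 2.7625, 3.0206, 3.7177.
Z = Σ e^(−Eᵢ/kT) = e^(−0.49053) + e^(−2.7625) + e^(−3.0206) + e^(−3.7177) = 0.61230 + 0.063134 + 0.048772 + 0.024290 = 0.74850.
P₂ = e^(−E₂/kT) / Z = 0.048772/0.74850 = 0.0652.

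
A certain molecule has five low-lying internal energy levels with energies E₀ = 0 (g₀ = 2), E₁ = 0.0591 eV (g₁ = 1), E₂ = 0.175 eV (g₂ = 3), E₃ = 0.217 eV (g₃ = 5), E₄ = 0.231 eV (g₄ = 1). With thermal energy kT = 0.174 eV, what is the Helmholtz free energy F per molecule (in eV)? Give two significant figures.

-0.30 eV

Eᵢ/kT = 0, 0.3397, 1.006, 1.247, 1.328.
Z = Σ gᵢe^(−Eᵢ/kT) = 2·e^(−0) + 1·e^(−0.3397) + 3·e^(−1.006) + 5·e^(−1.247) + 1·e^(−1.328) = 2.000 + 0.7120 + 1.097 + 1.437 + 0.2650 = 5.511.
F = −kT ln Z = −0.174 × ln(5.511) = −0.174 × 1.707 = -0.30 eV.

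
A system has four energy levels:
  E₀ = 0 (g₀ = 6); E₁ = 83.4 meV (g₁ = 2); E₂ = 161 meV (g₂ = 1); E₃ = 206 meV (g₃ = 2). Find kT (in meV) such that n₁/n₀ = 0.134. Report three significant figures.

91.5 meV

n₁/n₀ = (g₁/g₀) exp[−(E₁−E₀)/kT] = 0.134.
⇒ (E₁−E₀)/kT = ln((2/6)/0.134) = ln(2.4876) = 0.91132.
kT = 83.4 meV / 0.91132 = 91.5 meV.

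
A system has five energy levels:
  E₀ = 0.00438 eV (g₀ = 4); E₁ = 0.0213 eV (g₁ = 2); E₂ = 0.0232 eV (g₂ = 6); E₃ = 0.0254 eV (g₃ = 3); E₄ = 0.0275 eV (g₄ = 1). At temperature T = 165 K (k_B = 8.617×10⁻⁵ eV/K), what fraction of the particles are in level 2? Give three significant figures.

k_BT = 8.617×10⁻⁵ × 165 K = 0.014218 eV.
Eᵢ/kT = 0.30806, 1.4981, 1.6317, 1.7865, 1.9342.
Z = Σ gᵢe^(−Eᵢ/kT) = 4·e^(−0.30806) + 2·e^(−1.4981) + 6·e^(−1.6317) + 3·e^(−1.7865) + 1·e^(−1.9342) = 2.9395 + 0.44711 + 1.1736 + 0.50264 + 0.14454 = 5.2074.
P₂ = g₂ e^(−E₂/kT) / Z = 1.1736/5.2074 = 0.225.

0.225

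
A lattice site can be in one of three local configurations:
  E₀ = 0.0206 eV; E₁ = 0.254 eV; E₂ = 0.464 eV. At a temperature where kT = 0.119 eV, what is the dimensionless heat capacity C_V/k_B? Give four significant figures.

0.6532

Eᵢ/kT = 0.173109, 2.13445, 3.89916.
Z = Σ e^(−Eᵢ/kT) = e^(−0.173109) + e^(−2.13445) + e^(−3.89916) = 0.841046 + 0.118310 + 0.0202589 = 0.979615.
⟨E⟩ = 0.0579579 eV, ⟨E²⟩ = 0.0126085 eV².
C_V/k_B = (⟨E²⟩ − ⟨E⟩²)/(kT)² = (0.0126085 − 0.00335912)/0.0141610 = 0.6532.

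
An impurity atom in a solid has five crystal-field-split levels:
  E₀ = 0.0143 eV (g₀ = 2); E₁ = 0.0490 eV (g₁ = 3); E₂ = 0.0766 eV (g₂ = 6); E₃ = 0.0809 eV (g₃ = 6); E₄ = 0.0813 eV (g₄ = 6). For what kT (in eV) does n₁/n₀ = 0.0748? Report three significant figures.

0.0116 eV

n₁/n₀ = (g₁/g₀) exp[−(E₁−E₀)/kT] = 0.0748.
⇒ (E₁−E₀)/kT = ln((3/2)/0.0748) = ln(20.053) = 2.9984.
kT = 0.0347 eV / 2.9984 = 0.0116 eV.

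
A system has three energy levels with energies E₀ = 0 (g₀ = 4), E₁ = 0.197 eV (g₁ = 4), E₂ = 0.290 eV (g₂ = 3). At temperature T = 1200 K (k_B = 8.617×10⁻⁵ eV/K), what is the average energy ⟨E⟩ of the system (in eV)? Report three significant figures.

k_BT = 8.617×10⁻⁵ × 1200 K = 0.10340 eV.
Eᵢ/kT = 0, 1.9052, 2.8046.
Z = Σ gᵢe^(−Eᵢ/kT) = 4·e^(−0) + 4·e^(−1.9052) + 3·e^(−2.8046) = 4.0000 + 0.59517 + 0.18159 = 4.7768.
⟨E⟩ = Σ Eᵢ gᵢe^(−Eᵢ/kT) / Z = (0·4.0000 + 0.197·0.59517 + 0.290·0.18159) / 4.7768 = 0.0356 eV.

0.0356 eV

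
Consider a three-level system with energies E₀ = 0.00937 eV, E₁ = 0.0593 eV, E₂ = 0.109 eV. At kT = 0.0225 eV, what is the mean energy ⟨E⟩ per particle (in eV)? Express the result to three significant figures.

Eᵢ/kT = 0.41644, 2.6356, 4.8444.
Z = Σ e^(−Eᵢ/kT) = e^(−0.41644) + e^(−2.6356) + e^(−4.8444) = 0.65939 + 0.071676 + 0.0078723 = 0.73894.
⟨E⟩ = Σ Eᵢ e^(−Eᵢ/kT) / Z = (0.00937·0.65939 + 0.0593·0.071676 + 0.109·0.0078723) / 0.73894 = 0.0153 eV.

0.0153 eV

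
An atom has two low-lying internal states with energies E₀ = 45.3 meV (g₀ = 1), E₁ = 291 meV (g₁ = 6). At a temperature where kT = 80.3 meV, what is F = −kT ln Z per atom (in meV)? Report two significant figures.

25 meV

Eᵢ/kT = 0.5641, 3.624.
Z = Σ gᵢe^(−Eᵢ/kT) = 1·e^(−0.5641) + 6·e^(−3.624) = 0.5689 + 0.1601 = 0.7290.
F = −kT ln Z = −80.3 × ln(0.7290) = −80.3 × -0.3161 = 25 meV.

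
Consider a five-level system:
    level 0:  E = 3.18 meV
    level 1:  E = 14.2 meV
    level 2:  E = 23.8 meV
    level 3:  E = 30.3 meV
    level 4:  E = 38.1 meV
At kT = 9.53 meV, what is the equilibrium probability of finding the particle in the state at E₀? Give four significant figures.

0.6608

Eᵢ/kT = 0.333683, 1.49003, 2.49738, 3.17943, 3.99790.
Z = Σ e^(−Eᵢ/kT) = e^(−0.333683) + e^(−1.49003) + e^(−2.49738) + e^(−3.17943) + e^(−3.99790) = 0.716281 + 0.225366 + 0.0823003 + 0.0416094 + 0.0183541 = 1.08391.
P₀ = e^(−E₀/kT) / Z = 0.716281/1.08391 = 0.6608.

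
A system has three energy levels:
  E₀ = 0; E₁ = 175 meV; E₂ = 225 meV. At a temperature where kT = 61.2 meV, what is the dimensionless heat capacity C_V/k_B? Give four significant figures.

0.6925

Eᵢ/kT = 0, 2.85948, 3.67647.
Z = Σ e^(−Eᵢ/kT) = e^(−0) + e^(−2.85948) + e^(−3.67647) = 1.00000 + 0.0572985 + 0.0253122 = 1.08261.
⟨E⟩ = 14.5228 meV, ⟨E²⟩ = 2804.52 meV².
C_V/k_B = (⟨E²⟩ − ⟨E⟩²)/(kT)² = (2804.52 − 210.912)/3745.44 = 0.6925.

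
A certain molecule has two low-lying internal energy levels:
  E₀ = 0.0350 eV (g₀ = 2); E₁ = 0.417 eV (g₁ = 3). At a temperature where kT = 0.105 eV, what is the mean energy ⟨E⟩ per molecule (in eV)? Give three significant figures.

Eᵢ/kT = 0.33333, 3.9714.
Z = Σ gᵢe^(−Eᵢ/kT) = 2·e^(−0.33333) + 3·e^(−3.9714) = 1.4331 + 0.056541 = 1.4896.
⟨E⟩ = Σ Eᵢ gᵢe^(−Eᵢ/kT) / Z = (0.0350·1.4331 + 0.417·0.056541) / 1.4896 = 0.0495 eV.

0.0495 eV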